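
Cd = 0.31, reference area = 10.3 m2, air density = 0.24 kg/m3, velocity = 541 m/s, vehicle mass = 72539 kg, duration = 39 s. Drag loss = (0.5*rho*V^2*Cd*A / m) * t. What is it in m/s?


D = 0.5 * 0.24 * 541^2 * 0.31 * 10.3 = 112143.65 N
a = 112143.65 / 72539 = 1.546 m/s2
dV = 1.546 * 39 = 60.3 m/s

60.3 m/s


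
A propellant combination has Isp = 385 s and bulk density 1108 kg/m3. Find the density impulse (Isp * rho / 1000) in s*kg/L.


rho*Isp = 385 * 1108 / 1000 = 427 s*kg/L

427 s*kg/L


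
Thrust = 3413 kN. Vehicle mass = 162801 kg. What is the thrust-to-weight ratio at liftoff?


TWR = 3413000 / (162801 * 9.81) = 2.14

2.14


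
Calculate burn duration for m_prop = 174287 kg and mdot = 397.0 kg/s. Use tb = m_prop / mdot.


tb = 174287 / 397.0 = 439.0 s

439.0 s


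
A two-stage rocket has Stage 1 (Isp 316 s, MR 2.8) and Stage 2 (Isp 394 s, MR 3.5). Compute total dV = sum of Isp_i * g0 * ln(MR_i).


dV1 = 316 * 9.81 * ln(2.8) = 3191.8 m/s
dV2 = 394 * 9.81 * ln(3.5) = 4842.1 m/s
Total dV = 3191.8 + 4842.1 = 8033.9 m/s ~ 8034 m/s

8034 m/s


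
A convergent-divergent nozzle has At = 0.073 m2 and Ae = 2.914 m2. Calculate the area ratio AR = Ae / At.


AR = 2.914 / 0.073 = 39.9

39.9


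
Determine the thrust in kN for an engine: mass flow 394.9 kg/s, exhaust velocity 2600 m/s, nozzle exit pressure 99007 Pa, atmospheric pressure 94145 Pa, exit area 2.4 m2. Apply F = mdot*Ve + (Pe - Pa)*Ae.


F = 394.9 * 2600 + (99007 - 94145) * 2.4 = 1.0384e+06 N = 1038.4 kN

1038.4 kN


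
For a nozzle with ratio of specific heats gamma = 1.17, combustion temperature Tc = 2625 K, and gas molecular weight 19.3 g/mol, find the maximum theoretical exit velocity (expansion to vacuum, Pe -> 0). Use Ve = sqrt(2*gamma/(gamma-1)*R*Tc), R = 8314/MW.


R = 8314 / 19.3 = 430.78 J/(kg.K)
Ve = sqrt(2 * 1.17 / (1.17 - 1) * 430.78 * 2625) = 3945 m/s

3945 m/s


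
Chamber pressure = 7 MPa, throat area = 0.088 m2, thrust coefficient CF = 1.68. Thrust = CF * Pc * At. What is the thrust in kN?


F = 1.68 * 7e6 * 0.088 = 1.0349e+06 N = 1034.9 kN

1034.9 kN


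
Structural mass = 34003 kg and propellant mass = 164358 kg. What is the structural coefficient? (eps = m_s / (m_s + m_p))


eps = 34003 / (34003 + 164358) = 0.1714

0.1714


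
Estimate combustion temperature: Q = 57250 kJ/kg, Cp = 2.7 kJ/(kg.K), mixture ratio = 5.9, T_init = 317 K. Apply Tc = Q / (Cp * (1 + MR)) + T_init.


Tc = 57250 / (2.7 * (1 + 5.9)) + 317 = 3390 K

3390 K


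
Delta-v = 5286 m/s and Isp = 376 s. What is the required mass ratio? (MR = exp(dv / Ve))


Ve = 376 * 9.81 = 3688.56 m/s
MR = exp(5286 / 3688.56) = 4.192

4.192


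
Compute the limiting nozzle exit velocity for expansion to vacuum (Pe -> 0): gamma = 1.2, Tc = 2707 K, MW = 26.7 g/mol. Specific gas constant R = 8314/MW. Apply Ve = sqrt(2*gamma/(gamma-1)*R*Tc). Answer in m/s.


R = 8314 / 26.7 = 311.39 J/(kg.K)
Ve = sqrt(2 * 1.2 / (1.2 - 1) * 311.39 * 2707) = 3180 m/s

3180 m/s


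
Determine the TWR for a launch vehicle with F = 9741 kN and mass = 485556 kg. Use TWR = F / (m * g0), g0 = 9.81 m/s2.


TWR = 9741000 / (485556 * 9.81) = 2.05

2.05


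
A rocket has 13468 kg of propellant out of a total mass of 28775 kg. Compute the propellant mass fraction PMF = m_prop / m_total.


PMF = 13468 / 28775 = 0.468

0.468


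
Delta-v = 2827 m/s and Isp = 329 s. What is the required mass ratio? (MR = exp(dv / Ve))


Ve = 329 * 9.81 = 3227.49 m/s
MR = exp(2827 / 3227.49) = 2.401

2.401


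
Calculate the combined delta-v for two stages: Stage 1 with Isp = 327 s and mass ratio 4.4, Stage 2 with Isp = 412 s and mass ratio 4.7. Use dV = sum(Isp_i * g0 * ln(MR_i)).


dV1 = 327 * 9.81 * ln(4.4) = 4752.8 m/s
dV2 = 412 * 9.81 * ln(4.7) = 6254.8 m/s
Total dV = 4752.8 + 6254.8 = 11007.6 m/s ~ 11008 m/s

11008 m/s


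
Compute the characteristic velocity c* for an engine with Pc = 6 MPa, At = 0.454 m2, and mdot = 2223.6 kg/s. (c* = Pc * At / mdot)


c* = 6e6 * 0.454 / 2223.6 = 1225 m/s

1225 m/s


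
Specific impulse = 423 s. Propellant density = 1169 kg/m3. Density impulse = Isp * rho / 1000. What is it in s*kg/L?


rho*Isp = 423 * 1169 / 1000 = 494 s*kg/L

494 s*kg/L


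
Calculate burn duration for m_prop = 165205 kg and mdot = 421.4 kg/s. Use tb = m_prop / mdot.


tb = 165205 / 421.4 = 392.0 s

392.0 s


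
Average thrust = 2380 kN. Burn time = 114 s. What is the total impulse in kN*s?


It = 2380 * 114 = 271320 kN*s

271320 kN*s


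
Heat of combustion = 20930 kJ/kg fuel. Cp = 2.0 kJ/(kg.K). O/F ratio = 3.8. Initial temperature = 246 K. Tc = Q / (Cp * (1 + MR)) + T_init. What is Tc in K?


Tc = 20930 / (2.0 * (1 + 3.8)) + 246 = 2426 K

2426 K


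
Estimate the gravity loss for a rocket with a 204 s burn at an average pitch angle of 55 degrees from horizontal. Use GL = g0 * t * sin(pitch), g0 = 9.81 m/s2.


GL = 9.81 * 204 * sin(55 deg) = 1639 m/s

1639 m/s


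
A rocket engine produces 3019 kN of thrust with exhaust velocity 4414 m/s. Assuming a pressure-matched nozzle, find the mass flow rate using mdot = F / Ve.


mdot = F / Ve = 3019000 / 4414 = 684.0 kg/s

684.0 kg/s


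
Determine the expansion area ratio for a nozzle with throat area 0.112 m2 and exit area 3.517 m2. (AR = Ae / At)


AR = 3.517 / 0.112 = 31.4

31.4


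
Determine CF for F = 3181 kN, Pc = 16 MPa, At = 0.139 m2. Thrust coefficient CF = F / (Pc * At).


CF = 3181000 / (16e6 * 0.139) = 1.43

1.43


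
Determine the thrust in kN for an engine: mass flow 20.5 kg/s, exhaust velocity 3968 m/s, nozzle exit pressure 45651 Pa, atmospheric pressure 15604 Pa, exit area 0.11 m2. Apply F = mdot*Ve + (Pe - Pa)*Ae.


F = 20.5 * 3968 + (45651 - 15604) * 0.11 = 84649.0 N = 84.6 kN

84.6 kN


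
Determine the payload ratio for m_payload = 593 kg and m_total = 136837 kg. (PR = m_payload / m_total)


PR = 593 / 136837 = 0.0043

0.0043


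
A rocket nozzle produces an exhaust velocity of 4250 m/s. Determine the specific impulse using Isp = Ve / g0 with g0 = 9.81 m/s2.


Isp = Ve / g0 = 4250 / 9.81 = 433.2 s

433.2 s


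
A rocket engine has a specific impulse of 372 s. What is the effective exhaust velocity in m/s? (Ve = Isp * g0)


Ve = Isp * g0 = 372 * 9.81 = 3649.3 m/s

3649.3 m/s


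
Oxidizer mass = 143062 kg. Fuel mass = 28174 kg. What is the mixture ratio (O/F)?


MR = 143062 / 28174 = 5.08

5.08


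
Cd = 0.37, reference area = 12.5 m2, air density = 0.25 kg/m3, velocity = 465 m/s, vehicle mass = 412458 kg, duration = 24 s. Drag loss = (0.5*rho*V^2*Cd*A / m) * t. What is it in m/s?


D = 0.5 * 0.25 * 465^2 * 0.37 * 12.5 = 125005.08 N
a = 125005.08 / 412458 = 0.3031 m/s2
dV = 0.3031 * 24 = 7.3 m/s

7.3 m/s


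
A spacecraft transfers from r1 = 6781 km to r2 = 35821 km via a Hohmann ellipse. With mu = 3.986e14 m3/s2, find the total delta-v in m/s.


V1 = sqrt(mu/r1) = 7666.93 m/s
dV1 = V1*(sqrt(2*r2/(r1+r2)) - 1) = 2275.45 m/s
V2 = sqrt(mu/r2) = 3335.8 m/s
dV2 = V2*(1 - sqrt(2*r1/(r1+r2))) = 1453.68 m/s
Total dV = 3729 m/s

3729 m/s


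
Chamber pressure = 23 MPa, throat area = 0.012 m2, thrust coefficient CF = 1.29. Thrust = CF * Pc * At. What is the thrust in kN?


F = 1.29 * 23e6 * 0.012 = 356040.0 N = 356.0 kN

356.0 kN


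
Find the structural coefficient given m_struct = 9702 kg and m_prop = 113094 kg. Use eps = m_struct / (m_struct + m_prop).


eps = 9702 / (9702 + 113094) = 0.079

0.079


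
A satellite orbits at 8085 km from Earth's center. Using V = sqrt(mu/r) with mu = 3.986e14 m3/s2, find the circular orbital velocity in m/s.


V = sqrt(3.986e14 / 8085000) = 7021 m/s

7021 m/s


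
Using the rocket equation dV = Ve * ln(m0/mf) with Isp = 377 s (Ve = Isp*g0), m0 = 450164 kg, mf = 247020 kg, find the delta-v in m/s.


Ve = 377 * 9.81 = 3698.37 m/s
dV = 3698.37 * ln(450164/247020) = 2220 m/s

2220 m/s


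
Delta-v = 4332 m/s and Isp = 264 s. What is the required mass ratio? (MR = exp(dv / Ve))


Ve = 264 * 9.81 = 2589.84 m/s
MR = exp(4332 / 2589.84) = 5.326

5.326


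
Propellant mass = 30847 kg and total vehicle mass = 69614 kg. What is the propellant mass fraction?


PMF = 30847 / 69614 = 0.443

0.443


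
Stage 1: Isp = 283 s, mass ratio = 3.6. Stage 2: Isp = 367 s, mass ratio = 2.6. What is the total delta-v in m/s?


dV1 = 283 * 9.81 * ln(3.6) = 3556.2 m/s
dV2 = 367 * 9.81 * ln(2.6) = 3440.1 m/s
Total dV = 3556.2 + 3440.1 = 6996.3 m/s ~ 6996 m/s

6996 m/s


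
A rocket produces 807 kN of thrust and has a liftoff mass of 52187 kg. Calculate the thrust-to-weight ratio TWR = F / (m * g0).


TWR = 807000 / (52187 * 9.81) = 1.58

1.58


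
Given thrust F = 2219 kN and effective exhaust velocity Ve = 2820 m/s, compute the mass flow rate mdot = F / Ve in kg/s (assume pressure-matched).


mdot = F / Ve = 2219000 / 2820 = 786.9 kg/s

786.9 kg/s


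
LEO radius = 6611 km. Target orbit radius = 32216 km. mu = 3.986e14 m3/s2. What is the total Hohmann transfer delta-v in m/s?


V1 = sqrt(mu/r1) = 7764.89 m/s
dV1 = V1*(sqrt(2*r2/(r1+r2)) - 1) = 2237.85 m/s
V2 = sqrt(mu/r2) = 3517.49 m/s
dV2 = V2*(1 - sqrt(2*r1/(r1+r2))) = 1464.84 m/s
Total dV = 3703 m/s

3703 m/s


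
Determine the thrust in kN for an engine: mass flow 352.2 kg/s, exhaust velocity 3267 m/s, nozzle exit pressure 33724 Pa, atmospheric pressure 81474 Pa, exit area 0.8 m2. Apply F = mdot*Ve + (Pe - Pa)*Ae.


F = 352.2 * 3267 + (33724 - 81474) * 0.8 = 1.1124e+06 N = 1112.4 kN

1112.4 kN


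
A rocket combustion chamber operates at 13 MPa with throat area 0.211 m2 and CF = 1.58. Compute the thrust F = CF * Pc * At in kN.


F = 1.58 * 13e6 * 0.211 = 4.3339e+06 N = 4333.9 kN

4333.9 kN


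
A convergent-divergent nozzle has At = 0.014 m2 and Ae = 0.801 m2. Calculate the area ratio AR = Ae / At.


AR = 0.801 / 0.014 = 57.2

57.2


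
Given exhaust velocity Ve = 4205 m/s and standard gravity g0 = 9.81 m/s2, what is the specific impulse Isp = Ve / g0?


Isp = Ve / g0 = 4205 / 9.81 = 428.6 s

428.6 s


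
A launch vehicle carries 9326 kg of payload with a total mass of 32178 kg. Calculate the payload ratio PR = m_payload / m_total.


PR = 9326 / 32178 = 0.2898

0.2898


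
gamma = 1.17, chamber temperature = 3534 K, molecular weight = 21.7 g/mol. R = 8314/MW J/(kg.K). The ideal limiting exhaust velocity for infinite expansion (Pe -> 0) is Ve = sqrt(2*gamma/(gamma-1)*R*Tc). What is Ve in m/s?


R = 8314 / 21.7 = 383.13 J/(kg.K)
Ve = sqrt(2 * 1.17 / (1.17 - 1) * 383.13 * 3534) = 4317 m/s

4317 m/s


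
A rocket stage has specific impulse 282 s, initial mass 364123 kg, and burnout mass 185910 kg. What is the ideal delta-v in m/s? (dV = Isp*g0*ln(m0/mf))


Ve = 282 * 9.81 = 2766.42 m/s
dV = 2766.42 * ln(364123/185910) = 1860 m/s

1860 m/s


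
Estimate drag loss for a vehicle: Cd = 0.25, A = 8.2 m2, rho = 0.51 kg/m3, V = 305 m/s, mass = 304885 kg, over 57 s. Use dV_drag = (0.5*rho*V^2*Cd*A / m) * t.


D = 0.5 * 0.51 * 305^2 * 0.25 * 8.2 = 48628.82 N
a = 48628.82 / 304885 = 0.1595 m/s2
dV = 0.1595 * 57 = 9.1 m/s

9.1 m/s


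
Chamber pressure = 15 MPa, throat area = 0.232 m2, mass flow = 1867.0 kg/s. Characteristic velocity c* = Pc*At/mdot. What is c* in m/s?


c* = 15e6 * 0.232 / 1867.0 = 1864 m/s

1864 m/s


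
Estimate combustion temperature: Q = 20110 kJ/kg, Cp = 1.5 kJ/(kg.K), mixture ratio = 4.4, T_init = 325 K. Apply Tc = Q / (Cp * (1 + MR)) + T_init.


Tc = 20110 / (1.5 * (1 + 4.4)) + 325 = 2808 K

2808 K


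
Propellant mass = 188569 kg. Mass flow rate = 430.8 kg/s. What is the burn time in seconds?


tb = 188569 / 430.8 = 437.7 s

437.7 s


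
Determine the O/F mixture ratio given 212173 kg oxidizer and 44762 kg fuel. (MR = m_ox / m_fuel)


MR = 212173 / 44762 = 4.74

4.74


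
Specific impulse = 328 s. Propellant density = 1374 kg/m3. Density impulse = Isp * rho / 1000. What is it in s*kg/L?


rho*Isp = 328 * 1374 / 1000 = 451 s*kg/L

451 s*kg/L


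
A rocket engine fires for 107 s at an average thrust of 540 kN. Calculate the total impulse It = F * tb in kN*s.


It = 540 * 107 = 57780 kN*s

57780 kN*s


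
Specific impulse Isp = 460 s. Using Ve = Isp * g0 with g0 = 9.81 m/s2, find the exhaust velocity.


Ve = Isp * g0 = 460 * 9.81 = 4512.6 m/s

4512.6 m/s


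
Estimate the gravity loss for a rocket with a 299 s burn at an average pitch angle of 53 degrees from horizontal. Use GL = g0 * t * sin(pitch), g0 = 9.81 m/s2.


GL = 9.81 * 299 * sin(53 deg) = 2343 m/s

2343 m/s


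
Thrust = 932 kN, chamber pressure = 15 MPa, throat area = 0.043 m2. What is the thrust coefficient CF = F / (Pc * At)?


CF = 932000 / (15e6 * 0.043) = 1.44

1.44


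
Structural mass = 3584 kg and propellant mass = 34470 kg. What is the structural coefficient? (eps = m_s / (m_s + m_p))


eps = 3584 / (3584 + 34470) = 0.0942

0.0942


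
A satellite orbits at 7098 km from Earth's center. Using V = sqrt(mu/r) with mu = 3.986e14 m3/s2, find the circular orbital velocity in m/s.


V = sqrt(3.986e14 / 7098000) = 7494 m/s

7494 m/s


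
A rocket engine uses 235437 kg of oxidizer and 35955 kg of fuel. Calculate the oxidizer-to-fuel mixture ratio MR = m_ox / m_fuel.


MR = 235437 / 35955 = 6.55

6.55


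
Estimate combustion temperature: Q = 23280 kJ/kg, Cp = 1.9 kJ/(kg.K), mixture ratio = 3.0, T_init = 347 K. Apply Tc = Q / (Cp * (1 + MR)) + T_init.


Tc = 23280 / (1.9 * (1 + 3.0)) + 347 = 3410 K

3410 K


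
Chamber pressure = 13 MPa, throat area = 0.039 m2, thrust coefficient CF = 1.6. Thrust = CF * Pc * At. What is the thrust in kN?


F = 1.6 * 13e6 * 0.039 = 811200.0 N = 811.2 kN

811.2 kN


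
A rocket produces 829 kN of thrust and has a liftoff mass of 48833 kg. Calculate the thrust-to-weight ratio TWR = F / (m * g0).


TWR = 829000 / (48833 * 9.81) = 1.73

1.73


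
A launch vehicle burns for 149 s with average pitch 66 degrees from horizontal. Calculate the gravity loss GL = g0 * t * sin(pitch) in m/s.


GL = 9.81 * 149 * sin(66 deg) = 1335 m/s

1335 m/s


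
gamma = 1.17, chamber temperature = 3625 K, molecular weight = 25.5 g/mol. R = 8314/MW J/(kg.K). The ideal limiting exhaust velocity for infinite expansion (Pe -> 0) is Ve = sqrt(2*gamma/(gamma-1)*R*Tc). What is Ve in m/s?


R = 8314 / 25.5 = 326.04 J/(kg.K)
Ve = sqrt(2 * 1.17 / (1.17 - 1) * 326.04 * 3625) = 4033 m/s

4033 m/s


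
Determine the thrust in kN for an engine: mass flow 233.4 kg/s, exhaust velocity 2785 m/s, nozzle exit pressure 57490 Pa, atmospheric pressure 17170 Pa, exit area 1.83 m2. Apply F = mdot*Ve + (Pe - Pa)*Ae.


F = 233.4 * 2785 + (57490 - 17170) * 1.83 = 723805.0 N = 723.8 kN

723.8 kN


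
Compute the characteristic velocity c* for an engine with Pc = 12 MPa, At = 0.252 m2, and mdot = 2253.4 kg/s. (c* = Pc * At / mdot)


c* = 12e6 * 0.252 / 2253.4 = 1342 m/s

1342 m/s


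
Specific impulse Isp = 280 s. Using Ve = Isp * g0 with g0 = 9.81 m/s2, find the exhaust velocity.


Ve = Isp * g0 = 280 * 9.81 = 2746.8 m/s

2746.8 m/s


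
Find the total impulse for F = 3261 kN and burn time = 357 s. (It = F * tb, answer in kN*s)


It = 3261 * 357 = 1164177 kN*s

1164177 kN*s


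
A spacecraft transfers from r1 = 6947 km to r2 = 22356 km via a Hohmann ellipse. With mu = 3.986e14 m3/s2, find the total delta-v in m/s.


V1 = sqrt(mu/r1) = 7574.78 m/s
dV1 = V1*(sqrt(2*r2/(r1+r2)) - 1) = 1781.99 m/s
V2 = sqrt(mu/r2) = 4222.52 m/s
dV2 = V2*(1 - sqrt(2*r1/(r1+r2))) = 1314.96 m/s
Total dV = 3097 m/s

3097 m/s


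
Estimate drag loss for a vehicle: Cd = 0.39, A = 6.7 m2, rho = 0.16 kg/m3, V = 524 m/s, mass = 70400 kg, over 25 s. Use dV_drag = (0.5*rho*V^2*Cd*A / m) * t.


D = 0.5 * 0.16 * 524^2 * 0.39 * 6.7 = 57397.37 N
a = 57397.37 / 70400 = 0.8153 m/s2
dV = 0.8153 * 25 = 20.4 m/s

20.4 m/s


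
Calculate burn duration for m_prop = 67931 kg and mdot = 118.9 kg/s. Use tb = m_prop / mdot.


tb = 67931 / 118.9 = 571.3 s

571.3 s


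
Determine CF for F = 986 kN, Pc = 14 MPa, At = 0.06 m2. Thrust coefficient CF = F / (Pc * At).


CF = 986000 / (14e6 * 0.06) = 1.17

1.17


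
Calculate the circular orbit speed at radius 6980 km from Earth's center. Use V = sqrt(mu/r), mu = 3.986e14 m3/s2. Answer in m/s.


V = sqrt(3.986e14 / 6980000) = 7557 m/s

7557 m/s


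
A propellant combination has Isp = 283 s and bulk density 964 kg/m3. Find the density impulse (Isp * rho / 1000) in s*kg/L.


rho*Isp = 283 * 964 / 1000 = 273 s*kg/L

273 s*kg/L


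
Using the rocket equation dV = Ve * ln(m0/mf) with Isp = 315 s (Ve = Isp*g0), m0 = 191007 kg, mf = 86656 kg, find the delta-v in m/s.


Ve = 315 * 9.81 = 3090.15 m/s
dV = 3090.15 * ln(191007/86656) = 2442 m/s

2442 m/s


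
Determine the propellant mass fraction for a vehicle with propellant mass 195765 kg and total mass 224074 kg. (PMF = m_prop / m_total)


PMF = 195765 / 224074 = 0.874

0.874


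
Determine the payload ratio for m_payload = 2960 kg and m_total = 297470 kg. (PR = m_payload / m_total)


PR = 2960 / 297470 = 0.01

0.01


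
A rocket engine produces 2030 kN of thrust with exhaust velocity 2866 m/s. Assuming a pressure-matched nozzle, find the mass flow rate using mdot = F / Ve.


mdot = F / Ve = 2030000 / 2866 = 708.3 kg/s

708.3 kg/s


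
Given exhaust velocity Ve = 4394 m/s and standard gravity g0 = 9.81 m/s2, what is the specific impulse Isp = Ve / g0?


Isp = Ve / g0 = 4394 / 9.81 = 447.9 s

447.9 s


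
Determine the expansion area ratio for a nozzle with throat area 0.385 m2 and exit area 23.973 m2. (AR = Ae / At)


AR = 23.973 / 0.385 = 62.3

62.3


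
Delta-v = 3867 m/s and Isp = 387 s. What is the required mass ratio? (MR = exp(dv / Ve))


Ve = 387 * 9.81 = 3796.47 m/s
MR = exp(3867 / 3796.47) = 2.769

2.769


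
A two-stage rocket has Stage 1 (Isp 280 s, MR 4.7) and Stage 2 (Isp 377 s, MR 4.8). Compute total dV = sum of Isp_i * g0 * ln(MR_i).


dV1 = 280 * 9.81 * ln(4.7) = 4250.8 m/s
dV2 = 377 * 9.81 * ln(4.8) = 5801.3 m/s
Total dV = 4250.8 + 5801.3 = 10052.1 m/s ~ 10052 m/s

10052 m/s


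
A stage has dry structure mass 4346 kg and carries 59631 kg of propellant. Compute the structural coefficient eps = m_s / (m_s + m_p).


eps = 4346 / (4346 + 59631) = 0.0679

0.0679


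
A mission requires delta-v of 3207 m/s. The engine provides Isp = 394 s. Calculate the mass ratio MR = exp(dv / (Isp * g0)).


Ve = 394 * 9.81 = 3865.14 m/s
MR = exp(3207 / 3865.14) = 2.293

2.293


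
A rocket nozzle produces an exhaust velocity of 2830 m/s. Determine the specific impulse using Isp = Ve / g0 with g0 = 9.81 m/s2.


Isp = Ve / g0 = 2830 / 9.81 = 288.5 s

288.5 s


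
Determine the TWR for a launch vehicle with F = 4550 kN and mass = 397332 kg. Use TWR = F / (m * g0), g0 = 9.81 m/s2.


TWR = 4550000 / (397332 * 9.81) = 1.17

1.17


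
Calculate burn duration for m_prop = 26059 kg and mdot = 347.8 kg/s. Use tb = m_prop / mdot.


tb = 26059 / 347.8 = 74.9 s

74.9 s


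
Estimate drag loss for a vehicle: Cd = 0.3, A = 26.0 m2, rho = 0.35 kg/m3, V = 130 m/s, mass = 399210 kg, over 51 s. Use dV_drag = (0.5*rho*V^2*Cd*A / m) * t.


D = 0.5 * 0.35 * 130^2 * 0.3 * 26.0 = 23068.5 N
a = 23068.5 / 399210 = 0.0578 m/s2
dV = 0.0578 * 51 = 2.9 m/s

2.9 m/s


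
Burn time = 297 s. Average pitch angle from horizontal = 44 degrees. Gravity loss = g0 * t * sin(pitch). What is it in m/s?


GL = 9.81 * 297 * sin(44 deg) = 2024 m/s

2024 m/s


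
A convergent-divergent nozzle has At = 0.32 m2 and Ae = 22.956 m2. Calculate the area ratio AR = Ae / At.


AR = 22.956 / 0.32 = 71.7

71.7


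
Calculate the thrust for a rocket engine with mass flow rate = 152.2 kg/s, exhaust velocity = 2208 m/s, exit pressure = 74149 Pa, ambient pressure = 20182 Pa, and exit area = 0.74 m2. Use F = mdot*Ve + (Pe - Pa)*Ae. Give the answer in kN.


F = 152.2 * 2208 + (74149 - 20182) * 0.74 = 375993.0 N = 376.0 kN

376.0 kN


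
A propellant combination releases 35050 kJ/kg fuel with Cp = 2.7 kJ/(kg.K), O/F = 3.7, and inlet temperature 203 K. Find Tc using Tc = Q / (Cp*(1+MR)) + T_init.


Tc = 35050 / (2.7 * (1 + 3.7)) + 203 = 2965 K

2965 K


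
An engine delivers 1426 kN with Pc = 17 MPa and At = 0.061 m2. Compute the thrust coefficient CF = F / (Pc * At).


CF = 1426000 / (17e6 * 0.061) = 1.38

1.38


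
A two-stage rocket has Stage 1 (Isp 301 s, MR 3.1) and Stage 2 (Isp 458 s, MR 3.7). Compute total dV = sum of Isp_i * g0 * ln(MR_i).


dV1 = 301 * 9.81 * ln(3.1) = 3340.8 m/s
dV2 = 458 * 9.81 * ln(3.7) = 5878.3 m/s
Total dV = 3340.8 + 5878.3 = 9219.1 m/s ~ 9219 m/s

9219 m/s


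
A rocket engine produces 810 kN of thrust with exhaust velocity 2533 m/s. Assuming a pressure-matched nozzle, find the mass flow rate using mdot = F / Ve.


mdot = F / Ve = 810000 / 2533 = 319.8 kg/s

319.8 kg/s


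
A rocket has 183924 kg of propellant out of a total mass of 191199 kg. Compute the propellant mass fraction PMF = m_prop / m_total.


PMF = 183924 / 191199 = 0.962

0.962


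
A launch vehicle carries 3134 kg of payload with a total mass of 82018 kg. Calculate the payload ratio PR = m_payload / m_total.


PR = 3134 / 82018 = 0.0382

0.0382


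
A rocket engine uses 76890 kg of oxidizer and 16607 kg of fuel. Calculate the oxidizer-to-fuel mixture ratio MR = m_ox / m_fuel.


MR = 76890 / 16607 = 4.63

4.63


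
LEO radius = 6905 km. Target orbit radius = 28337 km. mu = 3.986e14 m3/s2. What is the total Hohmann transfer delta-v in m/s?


V1 = sqrt(mu/r1) = 7597.78 m/s
dV1 = V1*(sqrt(2*r2/(r1+r2)) - 1) = 2037.15 m/s
V2 = sqrt(mu/r2) = 3750.52 m/s
dV2 = V2*(1 - sqrt(2*r1/(r1+r2))) = 1402.74 m/s
Total dV = 3440 m/s

3440 m/s


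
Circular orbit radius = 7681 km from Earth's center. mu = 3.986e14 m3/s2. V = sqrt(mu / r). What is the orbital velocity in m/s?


V = sqrt(3.986e14 / 7681000) = 7204 m/s

7204 m/s


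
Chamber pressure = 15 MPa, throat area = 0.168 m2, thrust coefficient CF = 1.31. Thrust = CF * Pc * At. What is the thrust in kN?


F = 1.31 * 15e6 * 0.168 = 3.3012e+06 N = 3301.2 kN

3301.2 kN


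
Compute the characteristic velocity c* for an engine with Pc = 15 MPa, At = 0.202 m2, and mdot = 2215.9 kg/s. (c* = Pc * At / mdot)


c* = 15e6 * 0.202 / 2215.9 = 1367 m/s

1367 m/s


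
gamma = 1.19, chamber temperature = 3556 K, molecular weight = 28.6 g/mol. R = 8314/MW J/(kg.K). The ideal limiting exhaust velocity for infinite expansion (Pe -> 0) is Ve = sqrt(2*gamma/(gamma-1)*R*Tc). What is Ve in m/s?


R = 8314 / 28.6 = 290.7 J/(kg.K)
Ve = sqrt(2 * 1.19 / (1.19 - 1) * 290.7 * 3556) = 3598 m/s

3598 m/s


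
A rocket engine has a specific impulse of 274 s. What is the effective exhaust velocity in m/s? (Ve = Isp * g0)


Ve = Isp * g0 = 274 * 9.81 = 2687.9 m/s

2687.9 m/s


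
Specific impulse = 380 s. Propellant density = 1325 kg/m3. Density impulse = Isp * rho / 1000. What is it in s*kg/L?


rho*Isp = 380 * 1325 / 1000 = 504 s*kg/L

504 s*kg/L


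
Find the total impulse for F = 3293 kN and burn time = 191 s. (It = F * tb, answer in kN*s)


It = 3293 * 191 = 628963 kN*s

628963 kN*s


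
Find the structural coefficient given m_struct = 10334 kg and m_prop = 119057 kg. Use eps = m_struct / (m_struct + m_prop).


eps = 10334 / (10334 + 119057) = 0.0799

0.0799


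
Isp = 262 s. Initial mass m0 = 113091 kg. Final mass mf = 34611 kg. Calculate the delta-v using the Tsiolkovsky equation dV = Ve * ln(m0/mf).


Ve = 262 * 9.81 = 2570.22 m/s
dV = 2570.22 * ln(113091/34611) = 3043 m/s

3043 m/s


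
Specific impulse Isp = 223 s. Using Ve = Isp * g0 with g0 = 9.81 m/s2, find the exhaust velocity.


Ve = Isp * g0 = 223 * 9.81 = 2187.6 m/s

2187.6 m/s


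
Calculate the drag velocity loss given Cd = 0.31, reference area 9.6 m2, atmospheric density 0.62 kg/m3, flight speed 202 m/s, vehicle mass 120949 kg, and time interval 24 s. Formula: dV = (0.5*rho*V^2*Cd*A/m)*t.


D = 0.5 * 0.62 * 202^2 * 0.31 * 9.6 = 37644.14 N
a = 37644.14 / 120949 = 0.3112 m/s2
dV = 0.3112 * 24 = 7.5 m/s

7.5 m/s


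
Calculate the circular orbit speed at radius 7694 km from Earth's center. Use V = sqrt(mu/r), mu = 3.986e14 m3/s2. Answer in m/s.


V = sqrt(3.986e14 / 7694000) = 7198 m/s

7198 m/s


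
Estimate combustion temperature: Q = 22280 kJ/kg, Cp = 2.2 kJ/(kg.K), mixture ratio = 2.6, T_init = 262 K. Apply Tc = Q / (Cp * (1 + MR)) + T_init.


Tc = 22280 / (2.2 * (1 + 2.6)) + 262 = 3075 K

3075 K


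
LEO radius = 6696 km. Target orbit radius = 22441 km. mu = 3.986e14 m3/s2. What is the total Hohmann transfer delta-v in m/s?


V1 = sqrt(mu/r1) = 7715.44 m/s
dV1 = V1*(sqrt(2*r2/(r1+r2)) - 1) = 1860.35 m/s
V2 = sqrt(mu/r2) = 4214.51 m/s
dV2 = V2*(1 - sqrt(2*r1/(r1+r2))) = 1357.27 m/s
Total dV = 3218 m/s

3218 m/s


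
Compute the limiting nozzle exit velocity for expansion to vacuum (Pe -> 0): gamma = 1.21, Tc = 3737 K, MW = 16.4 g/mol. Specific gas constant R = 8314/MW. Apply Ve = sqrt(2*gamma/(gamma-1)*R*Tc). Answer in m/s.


R = 8314 / 16.4 = 506.95 J/(kg.K)
Ve = sqrt(2 * 1.21 / (1.21 - 1) * 506.95 * 3737) = 4672 m/s

4672 m/s


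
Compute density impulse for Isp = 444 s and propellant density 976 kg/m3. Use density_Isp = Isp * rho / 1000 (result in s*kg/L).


rho*Isp = 444 * 976 / 1000 = 433 s*kg/L

433 s*kg/L


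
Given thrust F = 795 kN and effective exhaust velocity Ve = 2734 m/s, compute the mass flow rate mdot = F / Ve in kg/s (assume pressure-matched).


mdot = F / Ve = 795000 / 2734 = 290.8 kg/s

290.8 kg/s


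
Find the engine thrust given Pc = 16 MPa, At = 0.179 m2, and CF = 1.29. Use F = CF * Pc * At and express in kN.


F = 1.29 * 16e6 * 0.179 = 3.6946e+06 N = 3694.6 kN

3694.6 kN


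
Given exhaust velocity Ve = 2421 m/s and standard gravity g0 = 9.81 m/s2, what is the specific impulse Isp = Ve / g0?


Isp = Ve / g0 = 2421 / 9.81 = 246.8 s

246.8 s


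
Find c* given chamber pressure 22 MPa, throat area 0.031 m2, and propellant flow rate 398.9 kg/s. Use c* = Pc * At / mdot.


c* = 22e6 * 0.031 / 398.9 = 1710 m/s

1710 m/s


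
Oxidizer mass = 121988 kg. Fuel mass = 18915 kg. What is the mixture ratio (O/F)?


MR = 121988 / 18915 = 6.45

6.45


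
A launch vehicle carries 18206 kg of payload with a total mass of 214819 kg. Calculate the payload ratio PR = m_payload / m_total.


PR = 18206 / 214819 = 0.0848

0.0848


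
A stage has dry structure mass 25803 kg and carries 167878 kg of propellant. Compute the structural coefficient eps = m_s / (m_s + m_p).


eps = 25803 / (25803 + 167878) = 0.1332

0.1332


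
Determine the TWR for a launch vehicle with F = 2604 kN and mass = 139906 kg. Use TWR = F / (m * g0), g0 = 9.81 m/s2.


TWR = 2604000 / (139906 * 9.81) = 1.9

1.9


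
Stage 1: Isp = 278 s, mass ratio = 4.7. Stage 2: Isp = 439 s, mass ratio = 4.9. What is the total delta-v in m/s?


dV1 = 278 * 9.81 * ln(4.7) = 4220.5 m/s
dV2 = 439 * 9.81 * ln(4.9) = 6844.2 m/s
Total dV = 4220.5 + 6844.2 = 11064.7 m/s ~ 11065 m/s

11065 m/s


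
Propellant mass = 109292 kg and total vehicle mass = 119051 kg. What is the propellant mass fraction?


PMF = 109292 / 119051 = 0.918

0.918


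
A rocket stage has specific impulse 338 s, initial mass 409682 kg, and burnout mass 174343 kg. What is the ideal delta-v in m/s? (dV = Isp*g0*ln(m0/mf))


Ve = 338 * 9.81 = 3315.78 m/s
dV = 3315.78 * ln(409682/174343) = 2833 m/s

2833 m/s


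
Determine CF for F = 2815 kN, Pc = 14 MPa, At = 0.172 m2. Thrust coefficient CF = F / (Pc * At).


CF = 2815000 / (14e6 * 0.172) = 1.17

1.17


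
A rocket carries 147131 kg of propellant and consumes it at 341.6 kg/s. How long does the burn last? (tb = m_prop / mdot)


tb = 147131 / 341.6 = 430.7 s

430.7 s


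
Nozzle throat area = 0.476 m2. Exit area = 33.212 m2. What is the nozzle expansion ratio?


AR = 33.212 / 0.476 = 69.8

69.8


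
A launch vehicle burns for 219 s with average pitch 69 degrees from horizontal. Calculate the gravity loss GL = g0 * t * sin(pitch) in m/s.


GL = 9.81 * 219 * sin(69 deg) = 2006 m/s

2006 m/s


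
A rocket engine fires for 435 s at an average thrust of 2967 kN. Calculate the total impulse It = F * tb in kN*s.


It = 2967 * 435 = 1290645 kN*s

1290645 kN*s


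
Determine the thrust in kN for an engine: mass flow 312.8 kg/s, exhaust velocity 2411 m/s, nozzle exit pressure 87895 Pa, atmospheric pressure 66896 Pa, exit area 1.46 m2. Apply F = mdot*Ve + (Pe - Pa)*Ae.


F = 312.8 * 2411 + (87895 - 66896) * 1.46 = 784819.0 N = 784.8 kN

784.8 kN


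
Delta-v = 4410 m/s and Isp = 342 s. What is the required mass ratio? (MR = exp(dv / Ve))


Ve = 342 * 9.81 = 3355.02 m/s
MR = exp(4410 / 3355.02) = 3.723

3.723


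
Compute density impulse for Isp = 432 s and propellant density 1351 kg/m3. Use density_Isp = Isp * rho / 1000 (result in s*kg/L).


rho*Isp = 432 * 1351 / 1000 = 584 s*kg/L

584 s*kg/L


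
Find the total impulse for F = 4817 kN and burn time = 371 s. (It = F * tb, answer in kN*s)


It = 4817 * 371 = 1787107 kN*s

1787107 kN*s


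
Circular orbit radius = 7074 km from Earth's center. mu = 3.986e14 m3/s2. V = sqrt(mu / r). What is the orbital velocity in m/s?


V = sqrt(3.986e14 / 7074000) = 7506 m/s

7506 m/s


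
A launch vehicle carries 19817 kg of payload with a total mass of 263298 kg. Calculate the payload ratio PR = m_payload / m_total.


PR = 19817 / 263298 = 0.0753

0.0753


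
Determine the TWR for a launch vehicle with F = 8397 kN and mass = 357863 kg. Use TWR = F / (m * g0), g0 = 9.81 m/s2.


TWR = 8397000 / (357863 * 9.81) = 2.39

2.39


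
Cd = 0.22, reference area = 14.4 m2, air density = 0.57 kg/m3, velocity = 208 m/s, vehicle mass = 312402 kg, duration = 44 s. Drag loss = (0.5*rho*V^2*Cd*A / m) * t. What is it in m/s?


D = 0.5 * 0.57 * 208^2 * 0.22 * 14.4 = 39062.2 N
a = 39062.2 / 312402 = 0.125 m/s2
dV = 0.125 * 44 = 5.5 m/s

5.5 m/s


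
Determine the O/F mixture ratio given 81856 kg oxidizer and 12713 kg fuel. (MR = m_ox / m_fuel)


MR = 81856 / 12713 = 6.44

6.44


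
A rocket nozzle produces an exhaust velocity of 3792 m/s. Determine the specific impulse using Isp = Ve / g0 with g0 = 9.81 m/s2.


Isp = Ve / g0 = 3792 / 9.81 = 386.5 s

386.5 s


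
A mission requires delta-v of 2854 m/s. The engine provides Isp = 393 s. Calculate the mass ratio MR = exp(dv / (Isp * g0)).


Ve = 393 * 9.81 = 3855.33 m/s
MR = exp(2854 / 3855.33) = 2.097

2.097


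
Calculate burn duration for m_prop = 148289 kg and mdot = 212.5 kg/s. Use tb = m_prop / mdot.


tb = 148289 / 212.5 = 697.8 s

697.8 s


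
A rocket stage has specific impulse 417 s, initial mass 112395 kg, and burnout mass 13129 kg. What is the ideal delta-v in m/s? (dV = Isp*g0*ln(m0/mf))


Ve = 417 * 9.81 = 4090.77 m/s
dV = 4090.77 * ln(112395/13129) = 8784 m/s

8784 m/s


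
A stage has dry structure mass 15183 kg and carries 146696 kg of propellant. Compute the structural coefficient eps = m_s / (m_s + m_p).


eps = 15183 / (15183 + 146696) = 0.0938

0.0938


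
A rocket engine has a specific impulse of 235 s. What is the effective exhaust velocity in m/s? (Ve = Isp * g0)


Ve = Isp * g0 = 235 * 9.81 = 2305.3 m/s

2305.3 m/s


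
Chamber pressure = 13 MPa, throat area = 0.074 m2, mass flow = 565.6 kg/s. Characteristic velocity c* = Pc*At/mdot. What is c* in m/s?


c* = 13e6 * 0.074 / 565.6 = 1701 m/s

1701 m/s


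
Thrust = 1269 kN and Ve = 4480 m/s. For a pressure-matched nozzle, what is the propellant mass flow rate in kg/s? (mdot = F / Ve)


mdot = F / Ve = 1269000 / 4480 = 283.3 kg/s

283.3 kg/s


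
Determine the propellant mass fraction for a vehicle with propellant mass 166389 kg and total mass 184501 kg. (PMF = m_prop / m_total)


PMF = 166389 / 184501 = 0.902

0.902


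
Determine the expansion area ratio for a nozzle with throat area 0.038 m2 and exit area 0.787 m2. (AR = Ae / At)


AR = 0.787 / 0.038 = 20.7

20.7


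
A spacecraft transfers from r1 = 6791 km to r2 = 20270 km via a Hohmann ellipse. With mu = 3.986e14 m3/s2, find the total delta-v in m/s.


V1 = sqrt(mu/r1) = 7661.29 m/s
dV1 = V1*(sqrt(2*r2/(r1+r2)) - 1) = 1715.88 m/s
V2 = sqrt(mu/r2) = 4434.47 m/s
dV2 = V2*(1 - sqrt(2*r1/(r1+r2))) = 1292.86 m/s
Total dV = 3009 m/s

3009 m/s


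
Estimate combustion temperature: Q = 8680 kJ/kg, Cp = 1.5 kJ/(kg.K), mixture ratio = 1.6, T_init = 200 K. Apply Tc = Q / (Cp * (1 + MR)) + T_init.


Tc = 8680 / (1.5 * (1 + 1.6)) + 200 = 2426 K

2426 K


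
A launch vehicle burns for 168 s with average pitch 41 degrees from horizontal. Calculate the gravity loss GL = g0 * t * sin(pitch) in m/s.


GL = 9.81 * 168 * sin(41 deg) = 1081 m/s

1081 m/s


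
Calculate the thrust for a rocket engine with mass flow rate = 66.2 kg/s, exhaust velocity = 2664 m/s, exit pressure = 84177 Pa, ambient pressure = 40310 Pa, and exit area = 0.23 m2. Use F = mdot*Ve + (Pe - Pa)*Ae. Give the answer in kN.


F = 66.2 * 2664 + (84177 - 40310) * 0.23 = 186446.0 N = 186.4 kN

186.4 kN


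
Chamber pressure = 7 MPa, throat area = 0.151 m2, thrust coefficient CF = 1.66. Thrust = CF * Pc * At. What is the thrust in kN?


F = 1.66 * 7e6 * 0.151 = 1.7546e+06 N = 1754.6 kN

1754.6 kN


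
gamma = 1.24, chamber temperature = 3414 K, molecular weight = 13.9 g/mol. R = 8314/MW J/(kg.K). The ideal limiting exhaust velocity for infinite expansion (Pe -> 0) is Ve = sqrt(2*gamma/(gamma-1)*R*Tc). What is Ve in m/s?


R = 8314 / 13.9 = 598.13 J/(kg.K)
Ve = sqrt(2 * 1.24 / (1.24 - 1) * 598.13 * 3414) = 4594 m/s

4594 m/s


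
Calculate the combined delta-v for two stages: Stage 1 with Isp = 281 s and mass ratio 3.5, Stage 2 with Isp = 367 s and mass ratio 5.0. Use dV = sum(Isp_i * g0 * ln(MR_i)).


dV1 = 281 * 9.81 * ln(3.5) = 3453.4 m/s
dV2 = 367 * 9.81 * ln(5.0) = 5794.4 m/s
Total dV = 3453.4 + 5794.4 = 9247.8 m/s ~ 9248 m/s

9248 m/s


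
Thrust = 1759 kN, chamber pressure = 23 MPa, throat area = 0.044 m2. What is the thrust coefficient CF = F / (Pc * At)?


CF = 1759000 / (23e6 * 0.044) = 1.74

1.74


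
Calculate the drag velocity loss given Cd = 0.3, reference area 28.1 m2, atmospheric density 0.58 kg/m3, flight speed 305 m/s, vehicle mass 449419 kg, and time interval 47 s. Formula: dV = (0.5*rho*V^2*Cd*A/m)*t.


D = 0.5 * 0.58 * 305^2 * 0.3 * 28.1 = 227418.22 N
a = 227418.22 / 449419 = 0.506 m/s2
dV = 0.506 * 47 = 23.8 m/s

23.8 m/s


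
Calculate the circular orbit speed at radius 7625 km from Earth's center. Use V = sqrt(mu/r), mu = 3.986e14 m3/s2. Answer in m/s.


V = sqrt(3.986e14 / 7625000) = 7230 m/s

7230 m/s


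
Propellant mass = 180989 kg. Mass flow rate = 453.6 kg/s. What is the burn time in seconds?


tb = 180989 / 453.6 = 399.0 s

399.0 s


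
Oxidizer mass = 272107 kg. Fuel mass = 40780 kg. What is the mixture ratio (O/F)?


MR = 272107 / 40780 = 6.67

6.67


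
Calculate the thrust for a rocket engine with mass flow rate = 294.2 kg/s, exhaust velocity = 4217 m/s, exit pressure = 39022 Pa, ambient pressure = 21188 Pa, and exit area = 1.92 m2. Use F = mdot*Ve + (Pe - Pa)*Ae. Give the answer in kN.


F = 294.2 * 4217 + (39022 - 21188) * 1.92 = 1.2749e+06 N = 1274.9 kN

1274.9 kN


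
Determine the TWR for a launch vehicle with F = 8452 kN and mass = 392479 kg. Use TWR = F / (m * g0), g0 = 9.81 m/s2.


TWR = 8452000 / (392479 * 9.81) = 2.2

2.2


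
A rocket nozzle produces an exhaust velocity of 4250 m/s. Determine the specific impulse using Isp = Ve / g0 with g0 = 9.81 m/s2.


Isp = Ve / g0 = 4250 / 9.81 = 433.2 s

433.2 s


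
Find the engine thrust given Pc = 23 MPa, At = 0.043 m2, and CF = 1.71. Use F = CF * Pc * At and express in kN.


F = 1.71 * 23e6 * 0.043 = 1.6912e+06 N = 1691.2 kN

1691.2 kN


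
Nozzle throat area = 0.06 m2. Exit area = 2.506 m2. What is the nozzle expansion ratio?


AR = 2.506 / 0.06 = 41.8

41.8


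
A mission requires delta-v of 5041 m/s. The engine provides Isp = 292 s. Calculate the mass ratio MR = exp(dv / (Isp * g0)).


Ve = 292 * 9.81 = 2864.52 m/s
MR = exp(5041 / 2864.52) = 5.811

5.811


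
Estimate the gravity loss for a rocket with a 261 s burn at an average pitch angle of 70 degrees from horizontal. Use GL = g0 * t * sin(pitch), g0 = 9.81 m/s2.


GL = 9.81 * 261 * sin(70 deg) = 2406 m/s

2406 m/s


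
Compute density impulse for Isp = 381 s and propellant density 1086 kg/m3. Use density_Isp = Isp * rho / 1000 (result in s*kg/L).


rho*Isp = 381 * 1086 / 1000 = 414 s*kg/L

414 s*kg/L


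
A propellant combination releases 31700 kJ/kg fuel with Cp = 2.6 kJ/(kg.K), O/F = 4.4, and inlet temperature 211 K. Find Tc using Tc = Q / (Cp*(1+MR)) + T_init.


Tc = 31700 / (2.6 * (1 + 4.4)) + 211 = 2469 K

2469 K


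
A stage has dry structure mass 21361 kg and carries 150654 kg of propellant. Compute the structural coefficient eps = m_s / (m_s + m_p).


eps = 21361 / (21361 + 150654) = 0.1242

0.1242


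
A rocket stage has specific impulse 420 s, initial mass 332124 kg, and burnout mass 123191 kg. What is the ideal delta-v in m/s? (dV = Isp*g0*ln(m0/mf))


Ve = 420 * 9.81 = 4120.2 m/s
dV = 4120.2 * ln(332124/123191) = 4086 m/s

4086 m/s


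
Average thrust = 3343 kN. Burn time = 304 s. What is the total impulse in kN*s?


It = 3343 * 304 = 1016272 kN*s

1016272 kN*s


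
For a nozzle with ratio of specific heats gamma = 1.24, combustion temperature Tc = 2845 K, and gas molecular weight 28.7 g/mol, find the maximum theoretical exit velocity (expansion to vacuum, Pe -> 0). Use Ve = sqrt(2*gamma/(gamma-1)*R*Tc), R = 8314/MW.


R = 8314 / 28.7 = 289.69 J/(kg.K)
Ve = sqrt(2 * 1.24 / (1.24 - 1) * 289.69 * 2845) = 2918 m/s

2918 m/s


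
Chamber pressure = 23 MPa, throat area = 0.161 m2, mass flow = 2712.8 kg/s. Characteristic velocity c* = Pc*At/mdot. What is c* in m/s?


c* = 23e6 * 0.161 / 2712.8 = 1365 m/s

1365 m/s


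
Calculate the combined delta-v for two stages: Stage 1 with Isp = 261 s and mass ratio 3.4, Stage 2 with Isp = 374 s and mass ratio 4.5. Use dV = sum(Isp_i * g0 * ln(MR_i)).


dV1 = 261 * 9.81 * ln(3.4) = 3133.4 m/s
dV2 = 374 * 9.81 * ln(4.5) = 5518.4 m/s
Total dV = 3133.4 + 5518.4 = 8651.8 m/s ~ 8652 m/s

8652 m/s


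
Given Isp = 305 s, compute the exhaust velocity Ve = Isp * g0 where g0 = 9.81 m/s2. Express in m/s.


Ve = Isp * g0 = 305 * 9.81 = 2992.1 m/s

2992.1 m/s


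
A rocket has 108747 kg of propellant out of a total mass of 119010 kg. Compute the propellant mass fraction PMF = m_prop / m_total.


PMF = 108747 / 119010 = 0.914

0.914


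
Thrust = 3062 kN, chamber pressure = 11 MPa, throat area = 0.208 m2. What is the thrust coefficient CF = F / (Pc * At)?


CF = 3062000 / (11e6 * 0.208) = 1.34

1.34


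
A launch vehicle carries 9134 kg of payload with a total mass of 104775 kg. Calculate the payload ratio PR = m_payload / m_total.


PR = 9134 / 104775 = 0.0872

0.0872


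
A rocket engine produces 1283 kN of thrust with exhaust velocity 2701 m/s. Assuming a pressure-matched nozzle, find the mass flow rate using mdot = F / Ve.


mdot = F / Ve = 1283000 / 2701 = 475.0 kg/s

475.0 kg/s


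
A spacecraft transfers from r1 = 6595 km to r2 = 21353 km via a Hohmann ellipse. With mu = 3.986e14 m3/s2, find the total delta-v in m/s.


V1 = sqrt(mu/r1) = 7774.3 m/s
dV1 = V1*(sqrt(2*r2/(r1+r2)) - 1) = 1835.85 m/s
V2 = sqrt(mu/r2) = 4320.55 m/s
dV2 = V2*(1 - sqrt(2*r1/(r1+r2))) = 1352.4 m/s
Total dV = 3188 m/s

3188 m/s


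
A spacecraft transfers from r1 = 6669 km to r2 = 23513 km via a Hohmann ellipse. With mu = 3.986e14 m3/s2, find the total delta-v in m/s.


V1 = sqrt(mu/r1) = 7731.05 m/s
dV1 = V1*(sqrt(2*r2/(r1+r2)) - 1) = 1919.09 m/s
V2 = sqrt(mu/r2) = 4117.32 m/s
dV2 = V2*(1 - sqrt(2*r1/(r1+r2))) = 1380.25 m/s
Total dV = 3299 m/s

3299 m/s
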